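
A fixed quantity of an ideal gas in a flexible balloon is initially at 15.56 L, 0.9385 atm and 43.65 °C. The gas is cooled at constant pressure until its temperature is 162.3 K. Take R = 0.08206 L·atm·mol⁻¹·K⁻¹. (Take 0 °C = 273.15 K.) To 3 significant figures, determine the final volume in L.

Convert: T₁ = 316.8 K.
Isobaric, so V/T is constant: P₂ = P₁; V₂ = V₁·(T₂/T₁) = 7.972 L.

V₂ ≈ 7.97 L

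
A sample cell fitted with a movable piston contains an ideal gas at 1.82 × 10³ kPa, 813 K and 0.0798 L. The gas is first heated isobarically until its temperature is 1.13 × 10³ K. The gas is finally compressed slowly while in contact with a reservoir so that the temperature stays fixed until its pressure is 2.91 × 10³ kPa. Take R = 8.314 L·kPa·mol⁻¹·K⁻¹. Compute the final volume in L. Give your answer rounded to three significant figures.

V₃ ≈ 0.0694 L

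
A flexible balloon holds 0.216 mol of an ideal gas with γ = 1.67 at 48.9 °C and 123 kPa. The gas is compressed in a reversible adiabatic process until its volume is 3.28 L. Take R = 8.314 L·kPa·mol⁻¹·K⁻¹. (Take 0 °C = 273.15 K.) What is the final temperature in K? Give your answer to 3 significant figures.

Convert: T₁ = 322.0 K.
From PV = nRT: V₁ = nRT₁/P₁ = 4.702 L.
Adiabatic (γ = 1.67), T V^(γ−1) and P V^γ constant: T₂ = T₁·(V₁/V₂)^(γ−1) = 409.9 K; P₂ = P₁·(V₁/V₂)^γ = 224.4 kPa.

T₂ ≈ 410 K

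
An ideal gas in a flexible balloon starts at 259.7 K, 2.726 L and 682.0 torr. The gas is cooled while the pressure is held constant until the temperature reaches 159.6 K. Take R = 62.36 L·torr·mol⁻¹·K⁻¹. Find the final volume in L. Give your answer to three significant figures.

V₂ ≈ 1.68 L

Isobaric, so V/T is constant: P₂ = P₁; V₂ = V₁·(T₂/T₁) = 1.675 L.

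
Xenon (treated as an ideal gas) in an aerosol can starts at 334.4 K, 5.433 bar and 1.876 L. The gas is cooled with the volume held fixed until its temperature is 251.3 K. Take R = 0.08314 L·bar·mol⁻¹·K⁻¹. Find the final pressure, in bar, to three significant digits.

Isochoric, so P/T is constant: V₂ = V₁; P₂ = P₁·(T₂/T₁) = 4.083 bar.

P₂ ≈ 4.08 bar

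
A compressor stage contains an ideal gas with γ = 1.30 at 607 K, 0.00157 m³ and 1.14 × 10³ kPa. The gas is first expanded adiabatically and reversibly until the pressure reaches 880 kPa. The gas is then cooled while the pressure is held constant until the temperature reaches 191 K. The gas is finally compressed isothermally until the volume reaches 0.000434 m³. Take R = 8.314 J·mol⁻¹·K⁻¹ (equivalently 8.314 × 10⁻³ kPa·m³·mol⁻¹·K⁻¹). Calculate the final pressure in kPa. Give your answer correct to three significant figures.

P₄ ≈ 1.30e+03 kPa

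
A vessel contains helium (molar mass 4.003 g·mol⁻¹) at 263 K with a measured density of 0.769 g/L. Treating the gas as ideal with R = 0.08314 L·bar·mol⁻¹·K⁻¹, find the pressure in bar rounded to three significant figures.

ρ = PM/(RT) ⇒ P = ρRT/M = (0.769 × 0.08314 × 263.0) / 4.003

P ≈ 4.20 bar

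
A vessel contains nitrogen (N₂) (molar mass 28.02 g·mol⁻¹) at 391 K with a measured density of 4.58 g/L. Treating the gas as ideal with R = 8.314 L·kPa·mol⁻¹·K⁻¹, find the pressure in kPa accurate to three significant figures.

P ≈ 531 kPa

ρ = PM/(RT) ⇒ P = ρRT/M = (4.58 × 8.314 × 391.0) / 28.02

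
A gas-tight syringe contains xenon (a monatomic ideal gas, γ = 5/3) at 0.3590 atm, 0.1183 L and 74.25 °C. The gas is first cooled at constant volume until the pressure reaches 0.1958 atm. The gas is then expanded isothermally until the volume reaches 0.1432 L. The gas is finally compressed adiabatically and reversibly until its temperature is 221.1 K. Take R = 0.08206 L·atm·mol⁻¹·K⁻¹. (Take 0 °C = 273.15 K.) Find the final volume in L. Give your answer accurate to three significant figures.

Convert: T₁ = 347.4 K.
Isochoric, so P/T is constant: V₂ = V₁; T₂ = T₁·(P₂/P₁) = 189.5 K.
T constant ⇒ Boyle's law P V = const: T₃ = T₂; P₃ = P₂·(V₂/V₃) = 0.1618 atm.
Reversible adiabatic, γ = 5/3: P₄ = P₃·(T₄/T₃)^(γ/(γ−1)) = 0.2379 atm; V₄ = V₃·(T₃/T₄)^(1/(γ−1)) = 0.1136 L.

V₄ ≈ 0.114 L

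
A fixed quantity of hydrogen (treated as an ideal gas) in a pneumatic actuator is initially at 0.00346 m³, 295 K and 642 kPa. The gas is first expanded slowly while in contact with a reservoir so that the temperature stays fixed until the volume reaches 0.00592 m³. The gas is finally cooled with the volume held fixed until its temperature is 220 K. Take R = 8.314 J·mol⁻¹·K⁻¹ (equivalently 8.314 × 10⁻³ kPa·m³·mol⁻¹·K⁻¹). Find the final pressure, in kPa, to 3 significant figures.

T constant ⇒ Boyle's law P V = const: T₂ = T₁; P₂ = P₁·(V₁/V₂) = 375.2 kPa.
V constant ⇒ P ∝ T: V₃ = V₂; P₃ = P₂·(T₃/T₂) = 279.8 kPa.

P₃ ≈ 280 kPa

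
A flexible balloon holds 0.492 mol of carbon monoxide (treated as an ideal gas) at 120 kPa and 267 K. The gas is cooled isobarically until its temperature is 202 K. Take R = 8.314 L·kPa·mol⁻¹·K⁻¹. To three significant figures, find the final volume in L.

V₂ ≈ 6.89 L

From PV = nRT: V₁ = nRT₁/P₁ = 9.101 L.
Isobaric, so V/T is constant: P₂ = P₁; V₂ = V₁·(T₂/T₁) = 6.886 L.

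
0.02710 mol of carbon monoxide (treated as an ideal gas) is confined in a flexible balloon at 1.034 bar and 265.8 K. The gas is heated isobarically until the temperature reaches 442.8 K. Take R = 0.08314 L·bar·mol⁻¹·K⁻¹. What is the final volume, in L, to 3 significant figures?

From PV = nRT: V₁ = nRT₁/P₁ = 0.5792 L.
P constant ⇒ V ∝ T: P₂ = P₁; V₂ = V₁·(T₂/T₁) = 0.9649 L.

V₂ ≈ 0.965 L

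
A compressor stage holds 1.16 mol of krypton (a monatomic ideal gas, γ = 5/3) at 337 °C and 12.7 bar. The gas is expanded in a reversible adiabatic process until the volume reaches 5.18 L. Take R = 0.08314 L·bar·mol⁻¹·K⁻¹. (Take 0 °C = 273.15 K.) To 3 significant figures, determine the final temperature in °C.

T₂ ≈ 293 °C

Convert: T₁ = 610.1 K.
From PV = nRT: V₁ = nRT₁/P₁ = 4.633 L.
Adiabatic (γ = 5/3), T V^(γ−1) and P V^γ constant: T₂ = T₁·(V₁/V₂)^(γ−1) = 566.4 K; P₂ = P₁·(V₁/V₂)^γ = 10.55 bar.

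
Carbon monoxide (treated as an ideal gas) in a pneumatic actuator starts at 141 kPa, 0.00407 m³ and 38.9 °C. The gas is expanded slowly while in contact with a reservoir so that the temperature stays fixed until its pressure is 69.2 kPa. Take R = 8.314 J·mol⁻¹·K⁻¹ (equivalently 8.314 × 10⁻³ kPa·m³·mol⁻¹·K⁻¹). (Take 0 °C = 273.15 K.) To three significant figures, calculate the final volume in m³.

Convert: T₁ = 312.0 K.
T constant ⇒ Boyle's law P V = const: T₂ = T₁; V₂ = V₁·(P₁/P₂) = 0.008293 m³.

V₂ ≈ 0.00829 m³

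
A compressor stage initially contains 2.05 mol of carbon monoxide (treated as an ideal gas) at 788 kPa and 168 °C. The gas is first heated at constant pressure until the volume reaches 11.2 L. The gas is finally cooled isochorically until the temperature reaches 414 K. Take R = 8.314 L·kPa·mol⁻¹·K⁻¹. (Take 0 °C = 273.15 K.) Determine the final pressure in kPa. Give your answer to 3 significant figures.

P₃ ≈ 630 kPa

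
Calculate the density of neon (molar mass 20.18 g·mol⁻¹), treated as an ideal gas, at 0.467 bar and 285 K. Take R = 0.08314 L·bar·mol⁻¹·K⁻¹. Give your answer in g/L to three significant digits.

ρ ≈ 0.398 g/L

ρ = PM/(RT) = (0.467 × 20.18) / (0.08314 × 285.0)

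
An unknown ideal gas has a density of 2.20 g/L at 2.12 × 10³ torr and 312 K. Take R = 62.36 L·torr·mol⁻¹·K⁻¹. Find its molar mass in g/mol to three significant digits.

ρ = PM/(RT) ⇒ M = ρRT/P = (2.20 × 62.36 × 312.0) / 2.12e+03

M ≈ 20.2 g/mol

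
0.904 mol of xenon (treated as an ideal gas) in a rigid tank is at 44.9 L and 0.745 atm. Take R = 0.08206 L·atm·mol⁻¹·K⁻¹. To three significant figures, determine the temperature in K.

T ≈ 451 K

PV = nRT ⇒ T = PV/(nR) = (0.745 × 44.9) / (0.904 × 0.08206)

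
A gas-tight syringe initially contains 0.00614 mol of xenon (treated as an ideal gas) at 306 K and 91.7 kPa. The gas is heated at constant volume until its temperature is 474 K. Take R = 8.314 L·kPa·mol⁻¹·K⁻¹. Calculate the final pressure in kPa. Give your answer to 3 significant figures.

From PV = nRT: V₁ = nRT₁/P₁ = 0.1703 L.
Isochoric, so P/T is constant: V₂ = V₁; P₂ = P₁·(T₂/T₁) = 142.0 kPa.

P₂ ≈ 142 kPa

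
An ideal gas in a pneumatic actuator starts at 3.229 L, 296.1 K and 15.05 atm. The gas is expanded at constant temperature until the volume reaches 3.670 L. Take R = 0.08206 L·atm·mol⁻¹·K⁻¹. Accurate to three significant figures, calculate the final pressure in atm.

T constant ⇒ Boyle's law P V = const: T₂ = T₁; P₂ = P₁·(V₁/V₂) = 13.24 atm.

P₂ ≈ 13.2 atm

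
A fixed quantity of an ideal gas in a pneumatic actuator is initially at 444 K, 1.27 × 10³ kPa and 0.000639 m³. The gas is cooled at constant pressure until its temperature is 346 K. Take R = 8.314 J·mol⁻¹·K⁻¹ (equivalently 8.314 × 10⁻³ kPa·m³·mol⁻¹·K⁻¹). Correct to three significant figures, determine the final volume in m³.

Isobaric, so V/T is constant: P₂ = P₁; V₂ = V₁·(T₂/T₁) = 0.0004980 m³.

V₂ ≈ 0.000498 m³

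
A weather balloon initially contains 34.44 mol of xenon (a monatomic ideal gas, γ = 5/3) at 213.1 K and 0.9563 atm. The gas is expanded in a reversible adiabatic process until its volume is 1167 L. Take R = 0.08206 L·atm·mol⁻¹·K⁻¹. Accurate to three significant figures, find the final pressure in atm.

P₂ ≈ 0.342 atm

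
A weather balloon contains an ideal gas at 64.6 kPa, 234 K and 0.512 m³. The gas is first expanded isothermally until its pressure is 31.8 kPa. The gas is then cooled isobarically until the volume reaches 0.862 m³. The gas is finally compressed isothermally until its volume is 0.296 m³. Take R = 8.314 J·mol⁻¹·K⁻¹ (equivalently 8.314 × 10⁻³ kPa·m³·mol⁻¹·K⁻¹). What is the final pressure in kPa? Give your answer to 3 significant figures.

Isothermal, so P V is constant: T₂ = T₁; V₂ = V₁·(P₁/P₂) = 1.040 m³.
Isobaric, so V/T is constant: P₃ = P₂; T₃ = T₂·(V₃/V₂) = 193.9 K.
Isothermal, so P V is constant: T₄ = T₃; P₄ = P₃·(V₃/V₄) = 92.61 kPa.

P₄ ≈ 92.6 kPa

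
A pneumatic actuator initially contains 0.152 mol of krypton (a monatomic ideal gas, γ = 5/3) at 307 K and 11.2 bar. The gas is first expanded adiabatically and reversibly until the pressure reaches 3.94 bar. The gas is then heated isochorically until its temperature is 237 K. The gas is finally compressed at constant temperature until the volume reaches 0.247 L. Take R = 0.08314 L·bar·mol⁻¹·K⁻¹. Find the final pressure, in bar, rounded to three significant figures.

From PV = nRT: V₁ = nRT₁/P₁ = 0.3464 L.
Adiabatic (γ = 5/3), T V^(γ−1) and P V^γ constant: T₂ = T₁·(P₂/P₁)^((γ−1)/γ) = 202.1 K; V₂ = V₁·(P₁/P₂)^(1/γ) = 0.6483 L.
Isochoric, so P/T is constant: V₃ = V₂; P₃ = P₂·(T₃/T₂) = 4.619 bar.
T constant ⇒ Boyle's law P V = const: T₄ = T₃; P₄ = P₃·(V₃/V₄) = 12.13 bar.

P₄ ≈ 12.1 bar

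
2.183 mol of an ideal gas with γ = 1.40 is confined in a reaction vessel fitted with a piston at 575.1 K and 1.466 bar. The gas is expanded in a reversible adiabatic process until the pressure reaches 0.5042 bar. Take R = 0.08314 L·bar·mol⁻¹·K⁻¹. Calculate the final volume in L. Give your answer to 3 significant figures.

V₂ ≈ 153 L

From PV = nRT: V₁ = nRT₁/P₁ = 71.20 L.
Adiabatic (γ = 1.40), T V^(γ−1) and P V^γ constant: T₂ = T₁·(P₂/P₁)^((γ−1)/γ) = 423.9 K; V₂ = V₁·(P₁/P₂)^(1/γ) = 152.6 L.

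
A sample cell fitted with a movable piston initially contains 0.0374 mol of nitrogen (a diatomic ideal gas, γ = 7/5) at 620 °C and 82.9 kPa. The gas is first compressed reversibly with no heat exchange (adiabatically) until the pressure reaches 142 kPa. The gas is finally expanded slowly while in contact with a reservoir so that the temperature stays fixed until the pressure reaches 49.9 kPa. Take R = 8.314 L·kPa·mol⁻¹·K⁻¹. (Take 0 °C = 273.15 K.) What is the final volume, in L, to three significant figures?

V₃ ≈ 6.49 L

Convert: T₁ = 893.1 K.
From PV = nRT: V₁ = nRT₁/P₁ = 3.350 L.
Reversible adiabatic, γ = 7/5: T₂ = T₁·(P₂/P₁)^((γ−1)/γ) = 1042 K; V₂ = V₁·(P₁/P₂)^(1/γ) = 2.281 L.
Isothermal, so P V is constant: T₃ = T₂; V₃ = V₂·(P₂/P₃) = 6.491 L.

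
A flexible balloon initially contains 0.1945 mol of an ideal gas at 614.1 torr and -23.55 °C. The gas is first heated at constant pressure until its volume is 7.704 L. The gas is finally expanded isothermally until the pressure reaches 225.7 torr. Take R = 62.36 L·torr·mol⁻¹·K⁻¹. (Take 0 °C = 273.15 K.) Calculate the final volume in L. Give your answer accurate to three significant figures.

Convert: T₁ = 249.6 K.
From PV = nRT: V₁ = nRT₁/P₁ = 4.930 L.
P constant ⇒ V ∝ T: P₂ = P₁; T₂ = T₁·(V₂/V₁) = 390.1 K.
Isothermal, so P V is constant: T₃ = T₂; V₃ = V₂·(P₂/P₃) = 20.96 L.

V₃ ≈ 21.0 L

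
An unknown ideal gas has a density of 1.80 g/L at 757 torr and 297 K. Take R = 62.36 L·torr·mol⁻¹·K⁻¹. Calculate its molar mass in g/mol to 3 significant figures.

M ≈ 44.0 g/mol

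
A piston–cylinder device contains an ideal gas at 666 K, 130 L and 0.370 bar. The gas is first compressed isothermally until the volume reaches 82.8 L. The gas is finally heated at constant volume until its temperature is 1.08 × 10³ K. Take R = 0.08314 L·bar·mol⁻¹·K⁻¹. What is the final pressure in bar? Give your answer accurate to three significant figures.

P₃ ≈ 0.942 bar

Isothermal, so P V is constant: T₂ = T₁; P₂ = P₁·(V₁/V₂) = 0.5809 bar.
V constant ⇒ P ∝ T: V₃ = V₂; P₃ = P₂·(T₃/T₂) = 0.9420 bar.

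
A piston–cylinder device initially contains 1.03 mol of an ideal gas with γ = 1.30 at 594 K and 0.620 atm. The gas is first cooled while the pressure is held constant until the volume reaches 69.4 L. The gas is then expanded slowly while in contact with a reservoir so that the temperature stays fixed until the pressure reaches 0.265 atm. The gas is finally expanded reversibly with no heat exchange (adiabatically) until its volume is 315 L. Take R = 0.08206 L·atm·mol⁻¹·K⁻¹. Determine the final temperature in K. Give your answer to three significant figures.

From PV = nRT: V₁ = nRT₁/P₁ = 80.98 L.
Isobaric, so V/T is constant: P₂ = P₁; T₂ = T₁·(V₂/V₁) = 509.1 K.
T constant ⇒ Boyle's law P V = const: T₃ = T₂; V₃ = V₂·(P₂/P₃) = 162.4 L.
Reversible adiabatic, γ = 1.30: T₄ = T₃·(V₃/V₄)^(γ−1) = 417.3 K; P₄ = P₃·(V₃/V₄)^γ = 0.1120 atm.

T₄ ≈ 417 K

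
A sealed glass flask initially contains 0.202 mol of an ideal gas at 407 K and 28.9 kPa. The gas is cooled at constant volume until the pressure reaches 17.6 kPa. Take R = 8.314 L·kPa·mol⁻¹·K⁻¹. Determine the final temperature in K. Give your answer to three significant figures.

From PV = nRT: V₁ = nRT₁/P₁ = 23.65 L.
V constant ⇒ P ∝ T: V₂ = V₁; T₂ = T₁·(P₂/P₁) = 247.9 K.

T₂ ≈ 248 K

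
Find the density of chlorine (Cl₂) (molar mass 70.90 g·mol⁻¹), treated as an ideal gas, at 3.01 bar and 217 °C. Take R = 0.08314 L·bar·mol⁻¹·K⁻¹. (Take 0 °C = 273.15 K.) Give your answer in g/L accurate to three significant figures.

ρ = PM/(RT) = (3.01 × 70.90) / (0.08314 × 490.1)

ρ ≈ 5.24 g/L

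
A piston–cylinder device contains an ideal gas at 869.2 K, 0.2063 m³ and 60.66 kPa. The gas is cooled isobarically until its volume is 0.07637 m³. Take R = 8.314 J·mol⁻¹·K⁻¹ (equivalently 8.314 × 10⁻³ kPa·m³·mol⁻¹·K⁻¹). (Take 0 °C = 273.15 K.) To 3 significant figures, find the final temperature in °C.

Isobaric, so V/T is constant: P₂ = P₁; T₂ = T₁·(V₂/V₁) = 321.8 K.

T₂ ≈ 48.6 °C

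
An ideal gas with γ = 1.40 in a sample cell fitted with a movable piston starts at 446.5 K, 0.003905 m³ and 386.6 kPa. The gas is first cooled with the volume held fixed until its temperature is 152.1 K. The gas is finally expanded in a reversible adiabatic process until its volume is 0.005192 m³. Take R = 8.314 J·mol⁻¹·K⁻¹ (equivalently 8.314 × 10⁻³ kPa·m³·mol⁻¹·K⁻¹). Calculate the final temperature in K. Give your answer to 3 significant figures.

T₃ ≈ 136 K

Isochoric, so P/T is constant: V₂ = V₁; P₂ = P₁·(T₂/T₁) = 131.7 kPa.
Reversible adiabatic, γ = 1.40: T₃ = T₂·(V₂/V₃)^(γ−1) = 135.7 K; P₃ = P₂·(V₂/V₃)^γ = 88.38 kPa.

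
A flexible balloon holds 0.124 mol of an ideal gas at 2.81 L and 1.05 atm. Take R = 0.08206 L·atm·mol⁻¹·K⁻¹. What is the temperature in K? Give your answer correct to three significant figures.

T ≈ 290 K

PV = nRT ⇒ T = PV/(nR) = (1.05 × 2.81) / (0.124 × 0.08206)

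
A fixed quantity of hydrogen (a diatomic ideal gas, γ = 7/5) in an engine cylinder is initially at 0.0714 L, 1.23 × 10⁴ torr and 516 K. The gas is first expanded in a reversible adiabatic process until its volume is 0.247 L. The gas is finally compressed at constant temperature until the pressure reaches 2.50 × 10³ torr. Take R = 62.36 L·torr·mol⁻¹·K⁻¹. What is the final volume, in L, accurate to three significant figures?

V₃ ≈ 0.214 L

Reversible adiabatic, γ = 7/5: T₂ = T₁·(V₁/V₂)^(γ−1) = 314.1 K; P₂ = P₁·(V₁/V₂)^γ = 2164 torr.
Isothermal, so P V is constant: T₃ = T₂; V₃ = V₂·(P₂/P₃) = 0.2138 L.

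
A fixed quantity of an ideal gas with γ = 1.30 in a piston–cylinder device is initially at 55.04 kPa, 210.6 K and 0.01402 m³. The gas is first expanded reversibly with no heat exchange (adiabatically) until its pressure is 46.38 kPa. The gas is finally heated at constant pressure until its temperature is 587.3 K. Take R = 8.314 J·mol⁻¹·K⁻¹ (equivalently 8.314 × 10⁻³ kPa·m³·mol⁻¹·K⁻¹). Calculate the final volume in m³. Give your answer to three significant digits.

Reversible adiabatic, γ = 1.30: T₂ = T₁·(P₂/P₁)^((γ−1)/γ) = 202.4 K; V₂ = V₁·(P₁/P₂)^(1/γ) = 0.01599 m³.
Isobaric, so V/T is constant: P₃ = P₂; V₃ = V₂·(T₃/T₂) = 0.04640 m³.

V₃ ≈ 0.0464 m³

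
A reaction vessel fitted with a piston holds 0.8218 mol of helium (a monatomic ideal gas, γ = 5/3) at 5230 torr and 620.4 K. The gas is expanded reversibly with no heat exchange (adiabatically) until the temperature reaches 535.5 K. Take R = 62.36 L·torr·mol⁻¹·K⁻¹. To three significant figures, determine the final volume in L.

V₂ ≈ 7.58 L

From PV = nRT: V₁ = nRT₁/P₁ = 6.079 L.
Adiabatic (γ = 5/3), T V^(γ−1) and P V^γ constant: P₂ = P₁·(T₂/T₁)^(γ/(γ−1)) = 3620 torr; V₂ = V₁·(T₁/T₂)^(1/(γ−1)) = 7.581 L.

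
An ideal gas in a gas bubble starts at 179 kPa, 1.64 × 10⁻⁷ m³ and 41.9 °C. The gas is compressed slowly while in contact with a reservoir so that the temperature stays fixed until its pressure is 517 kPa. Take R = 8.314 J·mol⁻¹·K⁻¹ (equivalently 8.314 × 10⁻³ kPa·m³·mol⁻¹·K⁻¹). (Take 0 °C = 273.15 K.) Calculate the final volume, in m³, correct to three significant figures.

V₂ ≈ 5.68e-08 m³

Convert: T₁ = 315.0 K.
T constant ⇒ Boyle's law P V = const: T₂ = T₁; V₂ = V₁·(P₁/P₂) = 5.678e-08 m³.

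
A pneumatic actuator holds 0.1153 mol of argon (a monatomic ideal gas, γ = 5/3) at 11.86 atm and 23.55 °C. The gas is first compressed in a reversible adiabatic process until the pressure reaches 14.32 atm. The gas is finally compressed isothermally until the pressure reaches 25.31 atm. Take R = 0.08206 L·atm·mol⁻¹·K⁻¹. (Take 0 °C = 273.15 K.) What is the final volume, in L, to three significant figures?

Convert: T₁ = 296.7 K.
From PV = nRT: V₁ = nRT₁/P₁ = 0.2367 L.
Reversible adiabatic, γ = 5/3: T₂ = T₁·(P₂/P₁)^((γ−1)/γ) = 319.9 K; V₂ = V₁·(P₁/P₂)^(1/γ) = 0.2114 L.
Isothermal, so P V is constant: T₃ = T₂; V₃ = V₂·(P₂/P₃) = 0.1196 L.

V₃ ≈ 0.120 L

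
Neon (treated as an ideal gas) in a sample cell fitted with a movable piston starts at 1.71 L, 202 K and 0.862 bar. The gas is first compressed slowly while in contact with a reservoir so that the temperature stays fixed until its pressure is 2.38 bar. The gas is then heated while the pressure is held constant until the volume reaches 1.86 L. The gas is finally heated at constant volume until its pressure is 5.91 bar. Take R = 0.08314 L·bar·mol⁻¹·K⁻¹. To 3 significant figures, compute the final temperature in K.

T₄ ≈ 1.51e+03 K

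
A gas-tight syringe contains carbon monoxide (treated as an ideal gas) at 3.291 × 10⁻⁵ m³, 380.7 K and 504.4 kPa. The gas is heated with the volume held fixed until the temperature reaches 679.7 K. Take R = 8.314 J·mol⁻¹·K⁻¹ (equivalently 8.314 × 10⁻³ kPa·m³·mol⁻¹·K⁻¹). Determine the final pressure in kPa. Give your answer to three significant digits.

P₂ ≈ 901 kPa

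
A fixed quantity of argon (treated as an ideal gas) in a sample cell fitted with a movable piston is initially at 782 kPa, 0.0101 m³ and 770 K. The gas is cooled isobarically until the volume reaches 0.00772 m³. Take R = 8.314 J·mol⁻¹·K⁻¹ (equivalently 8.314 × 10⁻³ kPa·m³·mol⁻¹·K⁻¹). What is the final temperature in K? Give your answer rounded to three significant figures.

Isobaric, so V/T is constant: P₂ = P₁; T₂ = T₁·(V₂/V₁) = 588.6 K.

T₂ ≈ 589 K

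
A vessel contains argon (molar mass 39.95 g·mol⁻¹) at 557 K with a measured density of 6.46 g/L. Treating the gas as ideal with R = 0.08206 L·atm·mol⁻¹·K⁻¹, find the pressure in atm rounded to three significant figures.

P ≈ 7.39 atm

ρ = PM/(RT) ⇒ P = ρRT/M = (6.46 × 0.08206 × 557.0) / 39.95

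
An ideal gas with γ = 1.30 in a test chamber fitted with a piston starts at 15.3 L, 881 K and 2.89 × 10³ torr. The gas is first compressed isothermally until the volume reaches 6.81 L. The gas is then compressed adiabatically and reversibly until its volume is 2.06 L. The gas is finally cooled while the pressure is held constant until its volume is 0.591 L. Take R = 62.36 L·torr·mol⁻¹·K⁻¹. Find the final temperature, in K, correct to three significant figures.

T₄ ≈ 362 K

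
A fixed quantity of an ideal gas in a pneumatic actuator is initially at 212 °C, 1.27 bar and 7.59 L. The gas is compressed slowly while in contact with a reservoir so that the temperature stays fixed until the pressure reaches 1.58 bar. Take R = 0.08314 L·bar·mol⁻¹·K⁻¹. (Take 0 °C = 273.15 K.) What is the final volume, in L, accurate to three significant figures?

Convert: T₁ = 485.1 K.
Isothermal, so P V is constant: T₂ = T₁; V₂ = V₁·(P₁/P₂) = 6.101 L.

V₂ ≈ 6.10 L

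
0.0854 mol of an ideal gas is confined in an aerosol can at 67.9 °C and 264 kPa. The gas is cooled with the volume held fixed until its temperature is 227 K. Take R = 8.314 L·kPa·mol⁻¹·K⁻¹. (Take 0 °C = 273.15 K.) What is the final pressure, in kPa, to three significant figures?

Convert: T₁ = 341.0 K.
From PV = nRT: V₁ = nRT₁/P₁ = 0.9172 L.
Isochoric, so P/T is constant: V₂ = V₁; P₂ = P₁·(T₂/T₁) = 175.7 kPa.

P₂ ≈ 176 kPa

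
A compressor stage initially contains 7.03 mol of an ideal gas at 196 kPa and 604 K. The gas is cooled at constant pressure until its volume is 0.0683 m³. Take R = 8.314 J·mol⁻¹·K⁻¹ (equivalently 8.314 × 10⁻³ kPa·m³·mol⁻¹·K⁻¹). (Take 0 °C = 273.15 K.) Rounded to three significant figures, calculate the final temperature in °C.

T₂ ≈ -44.1 °C

From PV = nRT: V₁ = nRT₁/P₁ = 0.1801 m³.
Isobaric, so V/T is constant: P₂ = P₁; T₂ = T₁·(V₂/V₁) = 229.0 K.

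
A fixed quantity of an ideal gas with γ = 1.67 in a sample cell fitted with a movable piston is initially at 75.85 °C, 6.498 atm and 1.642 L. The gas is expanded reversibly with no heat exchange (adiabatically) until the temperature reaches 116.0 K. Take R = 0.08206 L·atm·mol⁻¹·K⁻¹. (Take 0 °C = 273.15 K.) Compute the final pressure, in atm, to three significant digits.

Convert: T₁ = 349.0 K.
Adiabatic (γ = 1.67), T V^(γ−1) and P V^γ constant: P₂ = P₁·(T₂/T₁)^(γ/(γ−1)) = 0.4173 atm; V₂ = V₁·(T₁/T₂)^(1/(γ−1)) = 8.499 L.

P₂ ≈ 0.417 atm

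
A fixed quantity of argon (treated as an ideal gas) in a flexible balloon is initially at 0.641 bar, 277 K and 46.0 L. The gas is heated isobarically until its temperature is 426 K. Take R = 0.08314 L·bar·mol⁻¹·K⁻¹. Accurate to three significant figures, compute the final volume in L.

V₂ ≈ 70.7 L

P constant ⇒ V ∝ T: P₂ = P₁; V₂ = V₁·(T₂/T₁) = 70.74 L.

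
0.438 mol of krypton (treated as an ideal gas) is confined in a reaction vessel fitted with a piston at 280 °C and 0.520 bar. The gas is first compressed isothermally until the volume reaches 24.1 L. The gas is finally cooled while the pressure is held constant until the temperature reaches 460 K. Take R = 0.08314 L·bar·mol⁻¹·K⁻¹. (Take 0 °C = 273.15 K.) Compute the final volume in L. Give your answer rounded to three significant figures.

V₃ ≈ 20.0 L

Convert: T₁ = 553.1 K.
From PV = nRT: V₁ = nRT₁/P₁ = 38.74 L.
T constant ⇒ Boyle's law P V = const: T₂ = T₁; P₂ = P₁·(V₁/V₂) = 0.8358 bar.
Isobaric, so V/T is constant: P₃ = P₂; V₃ = V₂·(T₃/T₂) = 20.04 L.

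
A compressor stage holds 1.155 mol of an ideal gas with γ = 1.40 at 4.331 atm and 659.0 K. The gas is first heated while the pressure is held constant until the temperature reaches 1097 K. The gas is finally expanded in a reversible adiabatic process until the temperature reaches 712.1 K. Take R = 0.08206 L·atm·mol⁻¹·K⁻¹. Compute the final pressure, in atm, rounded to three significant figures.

From PV = nRT: V₁ = nRT₁/P₁ = 14.42 L.
Isobaric, so V/T is constant: P₂ = P₁; V₂ = V₁·(T₂/T₁) = 24.01 L.
Reversible adiabatic, γ = 1.40: P₃ = P₂·(T₃/T₂)^(γ/(γ−1)) = 0.9545 atm; V₃ = V₂·(T₂/T₃)^(1/(γ−1)) = 70.71 L.

P₃ ≈ 0.954 atm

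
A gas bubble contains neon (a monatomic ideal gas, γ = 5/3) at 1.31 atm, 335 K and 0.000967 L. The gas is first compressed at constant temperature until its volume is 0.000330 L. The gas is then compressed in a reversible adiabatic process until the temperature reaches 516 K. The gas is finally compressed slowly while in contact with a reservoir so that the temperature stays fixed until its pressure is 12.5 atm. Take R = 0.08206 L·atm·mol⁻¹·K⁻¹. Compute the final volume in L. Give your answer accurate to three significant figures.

V₄ ≈ 0.000156 L

Isothermal, so P V is constant: T₂ = T₁; P₂ = P₁·(V₁/V₂) = 3.839 atm.
Reversible adiabatic, γ = 5/3: P₃ = P₂·(T₃/T₂)^(γ/(γ−1)) = 11.30 atm; V₃ = V₂·(T₂/T₃)^(1/(γ−1)) = 0.0001726 L.
Isothermal, so P V is constant: T₄ = T₃; V₄ = V₃·(P₃/P₄) = 0.0001561 L.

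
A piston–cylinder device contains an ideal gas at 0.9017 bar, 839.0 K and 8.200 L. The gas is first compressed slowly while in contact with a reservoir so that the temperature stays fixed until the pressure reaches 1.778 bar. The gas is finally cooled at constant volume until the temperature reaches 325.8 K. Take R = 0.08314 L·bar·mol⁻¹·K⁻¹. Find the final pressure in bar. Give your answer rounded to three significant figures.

P₃ ≈ 0.690 bar

Isothermal, so P V is constant: T₂ = T₁; V₂ = V₁·(P₁/P₂) = 4.159 L.
Isochoric, so P/T is constant: V₃ = V₂; P₃ = P₂·(T₃/T₂) = 0.6904 bar.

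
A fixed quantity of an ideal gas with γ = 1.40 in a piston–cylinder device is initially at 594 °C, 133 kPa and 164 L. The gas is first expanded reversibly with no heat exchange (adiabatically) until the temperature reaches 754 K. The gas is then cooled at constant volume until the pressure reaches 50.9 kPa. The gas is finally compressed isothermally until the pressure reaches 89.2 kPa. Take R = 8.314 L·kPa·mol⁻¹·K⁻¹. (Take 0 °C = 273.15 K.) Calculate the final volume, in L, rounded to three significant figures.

Convert: T₁ = 867.1 K.
Adiabatic (γ = 1.40), T V^(γ−1) and P V^γ constant: P₂ = P₁·(T₂/T₁)^(γ/(γ−1)) = 81.53 kPa; V₂ = V₁·(T₁/T₂)^(1/(γ−1)) = 232.6 L.
V constant ⇒ P ∝ T: V₃ = V₂; T₃ = T₂·(P₃/P₂) = 470.7 K.
T constant ⇒ Boyle's law P V = const: T₄ = T₃; V₄ = V₃·(P₃/P₄) = 132.7 L.

V₄ ≈ 133 L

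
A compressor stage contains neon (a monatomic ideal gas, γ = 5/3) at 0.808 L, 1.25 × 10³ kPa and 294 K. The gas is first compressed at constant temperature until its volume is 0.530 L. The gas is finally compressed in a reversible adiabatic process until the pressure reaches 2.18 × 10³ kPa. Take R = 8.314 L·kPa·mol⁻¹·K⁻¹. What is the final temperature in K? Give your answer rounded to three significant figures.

Isothermal, so P V is constant: T₂ = T₁; P₂ = P₁·(V₁/V₂) = 1906 kPa.
Adiabatic (γ = 5/3), T V^(γ−1) and P V^γ constant: T₃ = T₂·(P₃/P₂)^((γ−1)/γ) = 310.2 K; V₃ = V₂·(P₂/P₃)^(1/γ) = 0.4889 L.

T₃ ≈ 310 K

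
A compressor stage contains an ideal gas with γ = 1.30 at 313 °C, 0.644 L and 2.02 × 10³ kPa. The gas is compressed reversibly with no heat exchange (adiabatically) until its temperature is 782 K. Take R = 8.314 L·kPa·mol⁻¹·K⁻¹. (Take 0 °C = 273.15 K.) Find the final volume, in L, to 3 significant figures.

Convert: T₁ = 586.1 K.
Reversible adiabatic, γ = 1.30: P₂ = P₁·(T₂/T₁)^(γ/(γ−1)) = 7045 kPa; V₂ = V₁·(T₁/T₂)^(1/(γ−1)) = 0.2464 L.

V₂ ≈ 0.246 L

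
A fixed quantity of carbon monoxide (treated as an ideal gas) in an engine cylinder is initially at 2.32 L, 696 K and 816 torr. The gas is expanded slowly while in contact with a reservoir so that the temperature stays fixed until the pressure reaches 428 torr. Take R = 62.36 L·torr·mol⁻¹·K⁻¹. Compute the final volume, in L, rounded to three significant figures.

Isothermal, so P V is constant: T₂ = T₁; V₂ = V₁·(P₁/P₂) = 4.423 L.

V₂ ≈ 4.42 L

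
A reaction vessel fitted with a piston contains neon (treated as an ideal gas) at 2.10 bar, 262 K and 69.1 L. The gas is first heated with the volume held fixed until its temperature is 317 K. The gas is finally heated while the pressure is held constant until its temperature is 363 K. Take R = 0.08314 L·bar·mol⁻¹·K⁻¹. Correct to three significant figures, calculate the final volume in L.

V₃ ≈ 79.1 L

V constant ⇒ P ∝ T: V₂ = V₁; P₂ = P₁·(T₂/T₁) = 2.541 bar.
P constant ⇒ V ∝ T: P₃ = P₂; V₃ = V₂·(T₃/T₂) = 79.13 L.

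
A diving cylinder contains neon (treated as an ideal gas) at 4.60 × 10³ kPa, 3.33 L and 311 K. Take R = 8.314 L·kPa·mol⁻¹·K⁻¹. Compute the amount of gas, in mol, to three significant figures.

n ≈ 5.92 mol

PV = nRT ⇒ n = PV/(RT) = (4.60e+03 × 3.33) / (8.314 × 311)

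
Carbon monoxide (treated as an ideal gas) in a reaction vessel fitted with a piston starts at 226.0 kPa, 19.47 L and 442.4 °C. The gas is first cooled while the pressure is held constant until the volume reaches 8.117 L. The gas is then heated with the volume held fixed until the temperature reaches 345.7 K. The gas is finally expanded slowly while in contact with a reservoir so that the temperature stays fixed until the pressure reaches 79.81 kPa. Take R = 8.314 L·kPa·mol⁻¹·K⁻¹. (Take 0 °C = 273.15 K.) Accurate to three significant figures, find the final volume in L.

Convert: T₁ = 715.5 K.
Isobaric, so V/T is constant: P₂ = P₁; T₂ = T₁·(V₂/V₁) = 298.3 K.
V constant ⇒ P ∝ T: V₃ = V₂; P₃ = P₂·(T₃/T₂) = 261.9 kPa.
Isothermal, so P V is constant: T₄ = T₃; V₄ = V₃·(P₃/P₄) = 26.64 L.

V₄ ≈ 26.6 L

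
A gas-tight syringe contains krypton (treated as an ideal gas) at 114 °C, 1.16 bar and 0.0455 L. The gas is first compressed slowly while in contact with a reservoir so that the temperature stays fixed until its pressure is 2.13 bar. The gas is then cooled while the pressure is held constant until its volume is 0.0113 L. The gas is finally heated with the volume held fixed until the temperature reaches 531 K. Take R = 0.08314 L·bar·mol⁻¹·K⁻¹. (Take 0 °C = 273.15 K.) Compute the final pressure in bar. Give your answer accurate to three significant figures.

P₄ ≈ 6.41 bar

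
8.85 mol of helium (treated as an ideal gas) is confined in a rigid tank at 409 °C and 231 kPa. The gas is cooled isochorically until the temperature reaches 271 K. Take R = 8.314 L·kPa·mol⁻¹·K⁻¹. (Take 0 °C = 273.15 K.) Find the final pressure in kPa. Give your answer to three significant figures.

Convert: T₁ = 682.1 K.
From PV = nRT: V₁ = nRT₁/P₁ = 217.3 L.
V constant ⇒ P ∝ T: V₂ = V₁; P₂ = P₁·(T₂/T₁) = 91.77 kPa.

P₂ ≈ 91.8 kPa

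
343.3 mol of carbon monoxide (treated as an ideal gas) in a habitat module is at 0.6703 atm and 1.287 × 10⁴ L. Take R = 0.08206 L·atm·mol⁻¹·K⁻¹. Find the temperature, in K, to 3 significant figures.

PV = nRT ⇒ T = PV/(nR) = (0.6703 × 1.287e+04) / (343.3 × 0.08206)

T ≈ 306 K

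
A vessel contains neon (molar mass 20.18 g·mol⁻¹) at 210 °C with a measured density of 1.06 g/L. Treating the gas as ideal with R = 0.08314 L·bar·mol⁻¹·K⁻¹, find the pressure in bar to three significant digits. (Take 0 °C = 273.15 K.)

P ≈ 2.11 bar

ρ = PM/(RT) ⇒ P = ρRT/M = (1.06 × 0.08314 × 483.1) / 20.18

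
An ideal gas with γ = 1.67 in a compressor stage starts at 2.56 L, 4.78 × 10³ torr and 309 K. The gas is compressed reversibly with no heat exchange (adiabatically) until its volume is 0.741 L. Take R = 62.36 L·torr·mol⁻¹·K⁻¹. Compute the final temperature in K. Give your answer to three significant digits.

Reversible adiabatic, γ = 1.67: T₂ = T₁·(V₁/V₂)^(γ−1) = 709.1 K; P₂ = P₁·(V₁/V₂)^γ = 3.790e+04 torr.

T₂ ≈ 709 K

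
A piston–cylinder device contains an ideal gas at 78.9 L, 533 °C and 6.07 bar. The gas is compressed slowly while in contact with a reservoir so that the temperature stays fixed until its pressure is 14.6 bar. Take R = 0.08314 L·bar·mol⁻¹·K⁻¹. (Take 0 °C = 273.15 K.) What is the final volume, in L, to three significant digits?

V₂ ≈ 32.8 L

Convert: T₁ = 806.1 K.
Isothermal, so P V is constant: T₂ = T₁; V₂ = V₁·(P₁/P₂) = 32.80 L.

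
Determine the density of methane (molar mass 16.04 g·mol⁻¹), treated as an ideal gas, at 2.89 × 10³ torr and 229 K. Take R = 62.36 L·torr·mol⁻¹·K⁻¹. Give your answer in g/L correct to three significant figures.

ρ ≈ 3.25 g/L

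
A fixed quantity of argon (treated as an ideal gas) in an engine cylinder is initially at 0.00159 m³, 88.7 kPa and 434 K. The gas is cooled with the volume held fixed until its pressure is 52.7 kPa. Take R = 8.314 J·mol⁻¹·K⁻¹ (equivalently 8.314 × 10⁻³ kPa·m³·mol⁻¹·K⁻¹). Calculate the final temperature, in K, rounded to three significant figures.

T₂ ≈ 258 K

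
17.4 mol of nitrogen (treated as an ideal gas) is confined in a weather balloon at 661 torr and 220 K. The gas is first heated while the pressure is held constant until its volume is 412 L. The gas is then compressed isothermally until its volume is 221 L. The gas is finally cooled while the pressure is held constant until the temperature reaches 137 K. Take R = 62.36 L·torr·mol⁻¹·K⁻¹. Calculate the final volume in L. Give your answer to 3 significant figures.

V₄ ≈ 121 L

From PV = nRT: V₁ = nRT₁/P₁ = 361.1 L.
Isobaric, so V/T is constant: P₂ = P₁; T₂ = T₁·(V₂/V₁) = 251.0 K.
Isothermal, so P V is constant: T₃ = T₂; P₃ = P₂·(V₂/V₃) = 1232 torr.
Isobaric, so V/T is constant: P₄ = P₃; V₄ = V₃·(T₄/T₃) = 120.6 L.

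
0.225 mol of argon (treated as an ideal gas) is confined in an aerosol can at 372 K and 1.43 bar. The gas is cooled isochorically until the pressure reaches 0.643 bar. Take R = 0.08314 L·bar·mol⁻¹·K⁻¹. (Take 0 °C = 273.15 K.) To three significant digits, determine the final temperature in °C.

T₂ ≈ -106 °C

From PV = nRT: V₁ = nRT₁/P₁ = 4.866 L.
V constant ⇒ P ∝ T: V₂ = V₁; T₂ = T₁·(P₂/P₁) = 167.3 K.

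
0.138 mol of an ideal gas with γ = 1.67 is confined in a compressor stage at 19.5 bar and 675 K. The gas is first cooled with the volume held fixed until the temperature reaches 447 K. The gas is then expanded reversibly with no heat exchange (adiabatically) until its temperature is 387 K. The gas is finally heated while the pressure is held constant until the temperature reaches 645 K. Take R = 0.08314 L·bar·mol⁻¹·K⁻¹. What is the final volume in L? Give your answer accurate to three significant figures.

From PV = nRT: V₁ = nRT₁/P₁ = 0.3972 L.
Isochoric, so P/T is constant: V₂ = V₁; P₂ = P₁·(T₂/T₁) = 12.91 bar.
Adiabatic (γ = 1.67), T V^(γ−1) and P V^γ constant: P₃ = P₂·(T₃/T₂)^(γ/(γ−1)) = 9.016 bar; V₃ = V₂·(T₂/T₃)^(1/(γ−1)) = 0.4925 L.
P constant ⇒ V ∝ T: P₄ = P₃; V₄ = V₃·(T₄/T₃) = 0.8208 L.

V₄ ≈ 0.821 L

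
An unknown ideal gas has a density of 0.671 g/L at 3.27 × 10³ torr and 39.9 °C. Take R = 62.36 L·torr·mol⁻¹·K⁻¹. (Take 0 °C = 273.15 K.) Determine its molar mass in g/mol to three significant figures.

M ≈ 4.01 g/mol

ρ = PM/(RT) ⇒ M = ρRT/P = (0.671 × 62.36 × 313.0) / 3.27e+03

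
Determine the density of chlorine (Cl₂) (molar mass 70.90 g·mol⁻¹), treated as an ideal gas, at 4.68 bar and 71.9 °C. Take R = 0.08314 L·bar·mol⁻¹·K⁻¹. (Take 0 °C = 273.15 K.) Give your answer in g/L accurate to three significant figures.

ρ = PM/(RT) = (4.68 × 70.90) / (0.08314 × 345.0)

ρ ≈ 11.6 g/L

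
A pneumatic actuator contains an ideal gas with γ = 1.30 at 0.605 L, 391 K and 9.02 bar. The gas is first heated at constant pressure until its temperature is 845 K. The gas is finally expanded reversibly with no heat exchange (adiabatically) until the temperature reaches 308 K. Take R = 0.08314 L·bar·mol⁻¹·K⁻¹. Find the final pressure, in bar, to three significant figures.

P₃ ≈ 0.114 bar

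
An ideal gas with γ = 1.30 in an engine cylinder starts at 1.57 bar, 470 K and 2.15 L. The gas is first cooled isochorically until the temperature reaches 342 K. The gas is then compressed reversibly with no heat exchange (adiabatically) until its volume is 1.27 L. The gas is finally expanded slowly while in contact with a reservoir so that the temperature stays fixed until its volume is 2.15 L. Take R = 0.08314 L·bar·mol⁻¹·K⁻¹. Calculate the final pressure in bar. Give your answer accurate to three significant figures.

P₄ ≈ 1.34 bar

V constant ⇒ P ∝ T: V₂ = V₁; P₂ = P₁·(T₂/T₁) = 1.142 bar.
Reversible adiabatic, γ = 1.30: T₃ = T₂·(V₂/V₃)^(γ−1) = 400.5 K; P₃ = P₂·(V₂/V₃)^γ = 2.265 bar.
T constant ⇒ Boyle's law P V = const: T₄ = T₃; P₄ = P₃·(V₃/V₄) = 1.338 bar.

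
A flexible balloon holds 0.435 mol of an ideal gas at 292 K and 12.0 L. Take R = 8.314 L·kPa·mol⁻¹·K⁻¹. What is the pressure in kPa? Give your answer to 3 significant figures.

P ≈ 88.0 kPa

PV = nRT ⇒ P = nRT/V = (0.435 × 8.314 × 292) / 12.0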